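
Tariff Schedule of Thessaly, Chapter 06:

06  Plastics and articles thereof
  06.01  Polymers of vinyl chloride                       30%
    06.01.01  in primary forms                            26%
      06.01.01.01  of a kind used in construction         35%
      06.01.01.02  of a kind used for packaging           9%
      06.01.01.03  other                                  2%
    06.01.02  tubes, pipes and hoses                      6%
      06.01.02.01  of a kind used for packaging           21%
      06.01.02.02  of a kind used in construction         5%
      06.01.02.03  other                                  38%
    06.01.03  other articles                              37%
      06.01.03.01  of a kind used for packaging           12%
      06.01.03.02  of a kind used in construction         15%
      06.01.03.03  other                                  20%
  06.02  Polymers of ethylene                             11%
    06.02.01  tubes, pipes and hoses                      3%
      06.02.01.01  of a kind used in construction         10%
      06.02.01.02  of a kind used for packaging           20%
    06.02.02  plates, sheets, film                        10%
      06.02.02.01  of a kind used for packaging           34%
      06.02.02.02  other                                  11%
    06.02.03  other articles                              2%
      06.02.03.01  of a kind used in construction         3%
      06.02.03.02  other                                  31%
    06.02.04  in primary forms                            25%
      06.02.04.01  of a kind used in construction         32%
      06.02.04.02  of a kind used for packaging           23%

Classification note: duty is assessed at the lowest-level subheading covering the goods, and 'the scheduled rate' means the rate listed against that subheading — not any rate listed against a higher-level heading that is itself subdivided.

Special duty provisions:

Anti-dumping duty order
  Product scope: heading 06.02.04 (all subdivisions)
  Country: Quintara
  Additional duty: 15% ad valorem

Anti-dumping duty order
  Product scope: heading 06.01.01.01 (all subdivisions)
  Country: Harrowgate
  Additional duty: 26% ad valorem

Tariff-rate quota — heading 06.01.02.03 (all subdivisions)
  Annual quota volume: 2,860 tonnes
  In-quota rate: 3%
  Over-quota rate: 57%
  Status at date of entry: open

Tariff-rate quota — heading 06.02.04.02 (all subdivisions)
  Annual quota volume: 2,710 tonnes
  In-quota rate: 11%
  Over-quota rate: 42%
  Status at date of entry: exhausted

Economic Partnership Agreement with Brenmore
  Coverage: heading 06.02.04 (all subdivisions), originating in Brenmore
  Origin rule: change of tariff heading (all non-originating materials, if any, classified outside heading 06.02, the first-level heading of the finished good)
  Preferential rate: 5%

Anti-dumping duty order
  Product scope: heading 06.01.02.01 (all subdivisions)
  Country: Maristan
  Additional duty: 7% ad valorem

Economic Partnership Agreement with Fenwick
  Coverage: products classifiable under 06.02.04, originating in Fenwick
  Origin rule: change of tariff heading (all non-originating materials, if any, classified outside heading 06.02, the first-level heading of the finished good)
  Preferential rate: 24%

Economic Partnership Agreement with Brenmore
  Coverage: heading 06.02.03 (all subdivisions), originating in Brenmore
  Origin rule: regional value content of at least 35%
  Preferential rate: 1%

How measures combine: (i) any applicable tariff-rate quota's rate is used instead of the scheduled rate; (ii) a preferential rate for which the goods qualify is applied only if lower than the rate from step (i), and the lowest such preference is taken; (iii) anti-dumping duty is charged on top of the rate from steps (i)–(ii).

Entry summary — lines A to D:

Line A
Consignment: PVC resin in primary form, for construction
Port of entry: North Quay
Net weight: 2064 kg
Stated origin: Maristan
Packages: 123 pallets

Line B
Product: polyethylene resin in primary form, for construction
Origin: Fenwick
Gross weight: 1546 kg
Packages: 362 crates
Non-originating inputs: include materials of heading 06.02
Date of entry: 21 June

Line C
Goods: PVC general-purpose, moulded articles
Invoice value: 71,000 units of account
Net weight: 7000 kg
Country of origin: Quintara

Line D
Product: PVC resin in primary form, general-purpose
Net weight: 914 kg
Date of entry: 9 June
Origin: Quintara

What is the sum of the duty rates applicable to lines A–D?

89%

Line A: PVC → 06.01; resin in primary form → 06.01.01; for construction → 06.01.01.01. Scheduled 35%. No special measure applies. → 35%.
Line B: polyethylene → 06.02; resin in primary form → 06.02.04; for construction → 06.02.04.01. Scheduled 32%. Fenwick agreement on 06.02.04: CTH not met. → 32%.
Line C: PVC → 06.01; moulded articles → 06.01.03; general-purpose → 06.01.03.03. Scheduled 20%. No special measure applies. → 20%.
Line D: PVC → 06.01; resin in primary form → 06.01.01; general-purpose → 06.01.01.03. Scheduled 2%. No special measure applies. → 2%.
Sum: 35% + 32% + 20% + 2% = 89%.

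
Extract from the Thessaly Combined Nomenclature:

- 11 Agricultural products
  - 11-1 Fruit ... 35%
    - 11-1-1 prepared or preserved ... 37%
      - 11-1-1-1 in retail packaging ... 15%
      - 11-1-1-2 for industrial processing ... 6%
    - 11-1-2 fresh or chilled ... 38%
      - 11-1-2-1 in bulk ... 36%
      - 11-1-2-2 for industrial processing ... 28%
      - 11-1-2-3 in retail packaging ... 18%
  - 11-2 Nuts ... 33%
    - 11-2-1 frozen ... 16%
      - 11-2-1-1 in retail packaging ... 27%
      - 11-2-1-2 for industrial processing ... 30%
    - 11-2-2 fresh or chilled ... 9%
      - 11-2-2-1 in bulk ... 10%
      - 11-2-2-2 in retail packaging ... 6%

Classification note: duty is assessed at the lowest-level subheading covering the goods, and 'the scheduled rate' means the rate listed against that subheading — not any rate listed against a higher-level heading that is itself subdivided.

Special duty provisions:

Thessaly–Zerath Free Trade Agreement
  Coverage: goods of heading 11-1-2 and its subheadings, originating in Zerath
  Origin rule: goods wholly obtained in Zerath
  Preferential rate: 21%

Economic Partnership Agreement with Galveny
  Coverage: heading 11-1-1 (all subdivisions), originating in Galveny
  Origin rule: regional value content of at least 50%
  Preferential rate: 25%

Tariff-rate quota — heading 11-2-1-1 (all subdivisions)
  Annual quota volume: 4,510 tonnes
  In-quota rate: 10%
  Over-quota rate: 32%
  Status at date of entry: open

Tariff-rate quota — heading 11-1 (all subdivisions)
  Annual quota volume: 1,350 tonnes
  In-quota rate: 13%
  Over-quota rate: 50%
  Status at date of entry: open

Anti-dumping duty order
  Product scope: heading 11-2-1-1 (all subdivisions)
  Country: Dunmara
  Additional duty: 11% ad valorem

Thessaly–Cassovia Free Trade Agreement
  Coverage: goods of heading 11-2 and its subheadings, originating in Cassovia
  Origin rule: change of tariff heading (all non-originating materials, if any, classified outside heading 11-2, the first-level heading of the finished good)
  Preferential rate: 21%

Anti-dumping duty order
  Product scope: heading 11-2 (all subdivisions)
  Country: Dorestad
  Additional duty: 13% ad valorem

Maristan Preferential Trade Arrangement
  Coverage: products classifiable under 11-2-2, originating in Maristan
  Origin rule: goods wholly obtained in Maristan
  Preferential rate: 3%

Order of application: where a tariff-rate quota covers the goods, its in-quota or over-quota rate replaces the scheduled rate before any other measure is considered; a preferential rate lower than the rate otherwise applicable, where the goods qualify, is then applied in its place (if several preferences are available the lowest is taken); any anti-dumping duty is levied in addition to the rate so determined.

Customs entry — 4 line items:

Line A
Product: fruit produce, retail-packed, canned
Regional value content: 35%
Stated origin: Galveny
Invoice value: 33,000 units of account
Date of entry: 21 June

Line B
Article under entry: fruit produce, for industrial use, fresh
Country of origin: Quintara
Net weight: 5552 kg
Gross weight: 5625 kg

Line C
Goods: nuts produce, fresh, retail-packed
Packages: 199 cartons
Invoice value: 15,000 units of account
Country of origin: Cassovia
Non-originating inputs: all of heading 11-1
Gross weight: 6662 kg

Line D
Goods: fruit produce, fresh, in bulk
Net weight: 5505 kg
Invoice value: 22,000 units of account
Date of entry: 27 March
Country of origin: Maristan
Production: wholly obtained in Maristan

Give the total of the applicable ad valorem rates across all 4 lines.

Line A: fruit → 11-1; canned → 11-1-1; retail-packed → 11-1-1-1. Scheduled 15%. quota on 11-1 open → in-quota 13%; Galveny agreement on 11-1-1: RVC < 50%. → 13%.
Line B: fruit → 11-1; fresh → 11-1-2; for industrial use → 11-1-2-2. Scheduled 28%. quota on 11-1 open → in-quota 13%. → 13%.
Line C: nuts → 11-2; fresh → 11-2-2; retail-packed → 11-2-2-2. Scheduled 6%. Cassovia agreement on 11-2: CTH met → 21% available; preference 21% not lower than 6% → no reduction. → 6%.
Line D: fruit → 11-1; fresh → 11-1-2; in bulk → 11-1-2-1. Scheduled 36%. quota on 11-1 open → in-quota 13%; Maristan agreement on 11-2-2: 11-1-2-1 not covered. → 13%.
Sum: 13% + 13% + 6% + 13% = 45%.

45%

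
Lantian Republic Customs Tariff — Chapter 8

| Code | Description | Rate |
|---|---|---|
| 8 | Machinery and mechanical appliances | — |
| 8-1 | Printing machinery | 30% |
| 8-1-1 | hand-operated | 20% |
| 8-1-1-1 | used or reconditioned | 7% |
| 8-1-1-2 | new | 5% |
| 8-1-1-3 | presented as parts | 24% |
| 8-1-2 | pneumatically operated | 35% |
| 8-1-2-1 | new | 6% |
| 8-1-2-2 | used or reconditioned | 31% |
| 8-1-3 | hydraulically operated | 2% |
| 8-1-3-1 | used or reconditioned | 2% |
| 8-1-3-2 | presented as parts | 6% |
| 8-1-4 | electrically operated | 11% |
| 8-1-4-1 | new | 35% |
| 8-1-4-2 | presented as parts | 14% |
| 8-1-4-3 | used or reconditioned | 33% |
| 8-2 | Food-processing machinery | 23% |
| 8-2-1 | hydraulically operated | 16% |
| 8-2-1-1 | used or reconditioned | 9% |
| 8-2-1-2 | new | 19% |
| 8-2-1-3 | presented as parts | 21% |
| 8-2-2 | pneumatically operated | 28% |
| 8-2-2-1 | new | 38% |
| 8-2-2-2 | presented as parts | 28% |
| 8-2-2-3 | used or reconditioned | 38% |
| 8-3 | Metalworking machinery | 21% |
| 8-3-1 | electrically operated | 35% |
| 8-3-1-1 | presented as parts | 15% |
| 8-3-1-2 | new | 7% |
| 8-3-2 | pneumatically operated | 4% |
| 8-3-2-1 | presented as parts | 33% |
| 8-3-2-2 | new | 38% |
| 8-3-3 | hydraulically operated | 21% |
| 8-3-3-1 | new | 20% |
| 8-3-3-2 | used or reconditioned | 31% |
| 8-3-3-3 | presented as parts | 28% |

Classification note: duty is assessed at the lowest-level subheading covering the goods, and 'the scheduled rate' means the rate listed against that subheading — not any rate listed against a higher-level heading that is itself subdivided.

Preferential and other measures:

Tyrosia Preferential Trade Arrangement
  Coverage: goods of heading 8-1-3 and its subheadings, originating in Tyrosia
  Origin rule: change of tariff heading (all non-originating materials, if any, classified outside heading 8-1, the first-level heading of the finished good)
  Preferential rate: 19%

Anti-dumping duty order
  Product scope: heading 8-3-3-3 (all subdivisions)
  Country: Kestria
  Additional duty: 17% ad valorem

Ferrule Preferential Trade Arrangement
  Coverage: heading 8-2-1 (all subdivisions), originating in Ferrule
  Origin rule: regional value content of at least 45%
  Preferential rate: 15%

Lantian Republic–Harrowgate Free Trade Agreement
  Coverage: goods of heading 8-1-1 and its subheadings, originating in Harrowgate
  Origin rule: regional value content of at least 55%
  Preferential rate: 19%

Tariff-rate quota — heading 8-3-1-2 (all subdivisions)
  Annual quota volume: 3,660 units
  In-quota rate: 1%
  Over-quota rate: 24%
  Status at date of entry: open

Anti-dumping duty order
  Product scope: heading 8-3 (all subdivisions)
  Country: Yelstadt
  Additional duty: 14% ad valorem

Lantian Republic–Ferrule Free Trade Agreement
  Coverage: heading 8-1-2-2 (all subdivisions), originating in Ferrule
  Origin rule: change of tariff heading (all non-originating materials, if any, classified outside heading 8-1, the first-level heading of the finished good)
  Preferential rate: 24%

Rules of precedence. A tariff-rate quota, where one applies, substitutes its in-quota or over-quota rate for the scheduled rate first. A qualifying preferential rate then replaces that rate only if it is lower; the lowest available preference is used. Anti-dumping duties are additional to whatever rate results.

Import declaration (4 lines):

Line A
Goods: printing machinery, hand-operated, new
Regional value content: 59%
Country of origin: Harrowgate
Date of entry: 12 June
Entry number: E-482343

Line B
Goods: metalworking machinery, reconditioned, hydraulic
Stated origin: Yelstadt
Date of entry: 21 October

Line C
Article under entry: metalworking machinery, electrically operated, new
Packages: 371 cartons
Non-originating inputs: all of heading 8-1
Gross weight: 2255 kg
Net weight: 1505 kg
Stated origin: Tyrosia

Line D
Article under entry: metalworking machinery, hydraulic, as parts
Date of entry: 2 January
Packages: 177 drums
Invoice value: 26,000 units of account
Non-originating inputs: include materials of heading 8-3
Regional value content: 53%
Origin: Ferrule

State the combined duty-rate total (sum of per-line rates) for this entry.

79%

Line A: printing → 8-1; hand-operated → 8-1-1; new → 8-1-1-2. Scheduled 5%. Harrowgate agreement on 8-1-1: RVC ≥ 55% → 19% available; preference 19% not lower than 5% → no reduction. → 5%.
Line B: metalworking → 8-3; hydraulic → 8-3-3; reconditioned → 8-3-3-2. Scheduled 31%. anti-dumping (Yelstadt, 8-3): +14%; total 31% + 14% = 45%. → 45%.
Line C: metalworking → 8-3; electrically operated → 8-3-1; new → 8-3-1-2. Scheduled 7%. quota on 8-3-1-2 open → in-quota 1%; Tyrosia agreement on 8-1-3: 8-3-1-2 not covered. → 1%.
Line D: metalworking → 8-3; hydraulic → 8-3-3; as parts → 8-3-3-3. Scheduled 28%. Ferrule agreement on 8-2-1: 8-3-3-3 not covered; Ferrule agreement on 8-1-2-2: 8-3-3-3 not covered. → 28%.
Sum: 5% + 45% + 1% + 28% = 79%.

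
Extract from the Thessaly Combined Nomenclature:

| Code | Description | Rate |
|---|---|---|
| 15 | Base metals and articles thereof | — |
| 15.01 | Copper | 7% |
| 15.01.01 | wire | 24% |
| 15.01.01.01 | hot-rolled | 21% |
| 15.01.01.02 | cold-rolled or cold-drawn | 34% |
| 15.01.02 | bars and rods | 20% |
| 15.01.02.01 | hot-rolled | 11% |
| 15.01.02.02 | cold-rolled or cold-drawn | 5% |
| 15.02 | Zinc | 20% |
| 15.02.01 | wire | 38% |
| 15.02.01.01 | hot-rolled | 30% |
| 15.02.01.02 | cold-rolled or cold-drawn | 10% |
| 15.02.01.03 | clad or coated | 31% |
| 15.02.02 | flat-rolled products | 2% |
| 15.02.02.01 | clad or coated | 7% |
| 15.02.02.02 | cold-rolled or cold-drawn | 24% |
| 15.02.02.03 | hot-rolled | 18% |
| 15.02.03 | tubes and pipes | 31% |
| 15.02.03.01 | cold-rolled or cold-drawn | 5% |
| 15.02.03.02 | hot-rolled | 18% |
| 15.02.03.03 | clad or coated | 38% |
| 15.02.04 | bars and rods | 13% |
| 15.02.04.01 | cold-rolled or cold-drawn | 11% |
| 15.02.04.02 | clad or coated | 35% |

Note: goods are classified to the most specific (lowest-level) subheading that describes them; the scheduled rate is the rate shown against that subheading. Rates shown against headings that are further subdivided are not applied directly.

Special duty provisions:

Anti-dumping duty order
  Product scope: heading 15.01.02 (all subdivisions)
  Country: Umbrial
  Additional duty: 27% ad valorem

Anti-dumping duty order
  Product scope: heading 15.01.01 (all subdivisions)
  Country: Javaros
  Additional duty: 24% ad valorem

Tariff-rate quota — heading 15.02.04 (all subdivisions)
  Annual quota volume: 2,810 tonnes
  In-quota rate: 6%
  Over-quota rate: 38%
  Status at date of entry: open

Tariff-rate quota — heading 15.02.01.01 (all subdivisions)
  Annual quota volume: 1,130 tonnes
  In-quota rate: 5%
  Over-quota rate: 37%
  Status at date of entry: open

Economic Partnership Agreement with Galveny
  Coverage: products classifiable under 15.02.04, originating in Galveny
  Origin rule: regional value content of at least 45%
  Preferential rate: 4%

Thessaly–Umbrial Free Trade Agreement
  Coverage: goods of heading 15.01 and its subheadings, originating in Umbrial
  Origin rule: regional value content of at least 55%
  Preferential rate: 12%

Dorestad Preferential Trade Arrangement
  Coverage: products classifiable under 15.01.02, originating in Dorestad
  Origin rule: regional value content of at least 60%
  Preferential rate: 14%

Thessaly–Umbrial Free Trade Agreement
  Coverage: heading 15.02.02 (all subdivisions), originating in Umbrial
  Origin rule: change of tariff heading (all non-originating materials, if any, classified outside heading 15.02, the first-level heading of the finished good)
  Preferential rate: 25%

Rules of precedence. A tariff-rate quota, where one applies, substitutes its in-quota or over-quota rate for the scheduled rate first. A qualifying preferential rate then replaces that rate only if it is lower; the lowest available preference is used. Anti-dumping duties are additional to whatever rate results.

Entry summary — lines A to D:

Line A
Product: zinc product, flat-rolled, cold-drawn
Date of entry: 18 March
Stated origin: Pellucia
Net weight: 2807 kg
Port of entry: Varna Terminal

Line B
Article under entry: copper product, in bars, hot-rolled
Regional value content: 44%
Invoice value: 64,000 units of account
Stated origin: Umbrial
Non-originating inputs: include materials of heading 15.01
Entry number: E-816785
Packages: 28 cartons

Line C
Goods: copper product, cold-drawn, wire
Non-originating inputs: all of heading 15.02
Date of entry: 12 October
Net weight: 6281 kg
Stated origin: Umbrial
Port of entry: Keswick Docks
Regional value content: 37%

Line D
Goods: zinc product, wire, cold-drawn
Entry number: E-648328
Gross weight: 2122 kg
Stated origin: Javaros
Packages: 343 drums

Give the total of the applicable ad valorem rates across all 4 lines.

106%

Line A: zinc → 15.02; flat-rolled → 15.02.02; cold-drawn → 15.02.02.02. Scheduled 24%. No special measure applies. → 24%.
Line B: copper → 15.01; in bars → 15.01.02; hot-rolled → 15.01.02.01. Scheduled 11%. Umbrial agreement on 15.01: RVC < 55%; Umbrial agreement on 15.02.02: 15.01.02.01 not covered; anti-dumping (Umbrial, 15.01.02): +27%; total 11% + 27% = 38%. → 38%.
Line C: copper → 15.01; wire → 15.01.01; cold-drawn → 15.01.01.02. Scheduled 34%. Umbrial agreement on 15.01: RVC < 55%; Umbrial agreement on 15.02.02: 15.01.01.02 not covered. → 34%.
Line D: zinc → 15.02; wire → 15.02.01; cold-drawn → 15.02.01.02. Scheduled 10%. No special measure applies. → 10%.
Sum: 24% + 38% + 34% + 10% = 106%.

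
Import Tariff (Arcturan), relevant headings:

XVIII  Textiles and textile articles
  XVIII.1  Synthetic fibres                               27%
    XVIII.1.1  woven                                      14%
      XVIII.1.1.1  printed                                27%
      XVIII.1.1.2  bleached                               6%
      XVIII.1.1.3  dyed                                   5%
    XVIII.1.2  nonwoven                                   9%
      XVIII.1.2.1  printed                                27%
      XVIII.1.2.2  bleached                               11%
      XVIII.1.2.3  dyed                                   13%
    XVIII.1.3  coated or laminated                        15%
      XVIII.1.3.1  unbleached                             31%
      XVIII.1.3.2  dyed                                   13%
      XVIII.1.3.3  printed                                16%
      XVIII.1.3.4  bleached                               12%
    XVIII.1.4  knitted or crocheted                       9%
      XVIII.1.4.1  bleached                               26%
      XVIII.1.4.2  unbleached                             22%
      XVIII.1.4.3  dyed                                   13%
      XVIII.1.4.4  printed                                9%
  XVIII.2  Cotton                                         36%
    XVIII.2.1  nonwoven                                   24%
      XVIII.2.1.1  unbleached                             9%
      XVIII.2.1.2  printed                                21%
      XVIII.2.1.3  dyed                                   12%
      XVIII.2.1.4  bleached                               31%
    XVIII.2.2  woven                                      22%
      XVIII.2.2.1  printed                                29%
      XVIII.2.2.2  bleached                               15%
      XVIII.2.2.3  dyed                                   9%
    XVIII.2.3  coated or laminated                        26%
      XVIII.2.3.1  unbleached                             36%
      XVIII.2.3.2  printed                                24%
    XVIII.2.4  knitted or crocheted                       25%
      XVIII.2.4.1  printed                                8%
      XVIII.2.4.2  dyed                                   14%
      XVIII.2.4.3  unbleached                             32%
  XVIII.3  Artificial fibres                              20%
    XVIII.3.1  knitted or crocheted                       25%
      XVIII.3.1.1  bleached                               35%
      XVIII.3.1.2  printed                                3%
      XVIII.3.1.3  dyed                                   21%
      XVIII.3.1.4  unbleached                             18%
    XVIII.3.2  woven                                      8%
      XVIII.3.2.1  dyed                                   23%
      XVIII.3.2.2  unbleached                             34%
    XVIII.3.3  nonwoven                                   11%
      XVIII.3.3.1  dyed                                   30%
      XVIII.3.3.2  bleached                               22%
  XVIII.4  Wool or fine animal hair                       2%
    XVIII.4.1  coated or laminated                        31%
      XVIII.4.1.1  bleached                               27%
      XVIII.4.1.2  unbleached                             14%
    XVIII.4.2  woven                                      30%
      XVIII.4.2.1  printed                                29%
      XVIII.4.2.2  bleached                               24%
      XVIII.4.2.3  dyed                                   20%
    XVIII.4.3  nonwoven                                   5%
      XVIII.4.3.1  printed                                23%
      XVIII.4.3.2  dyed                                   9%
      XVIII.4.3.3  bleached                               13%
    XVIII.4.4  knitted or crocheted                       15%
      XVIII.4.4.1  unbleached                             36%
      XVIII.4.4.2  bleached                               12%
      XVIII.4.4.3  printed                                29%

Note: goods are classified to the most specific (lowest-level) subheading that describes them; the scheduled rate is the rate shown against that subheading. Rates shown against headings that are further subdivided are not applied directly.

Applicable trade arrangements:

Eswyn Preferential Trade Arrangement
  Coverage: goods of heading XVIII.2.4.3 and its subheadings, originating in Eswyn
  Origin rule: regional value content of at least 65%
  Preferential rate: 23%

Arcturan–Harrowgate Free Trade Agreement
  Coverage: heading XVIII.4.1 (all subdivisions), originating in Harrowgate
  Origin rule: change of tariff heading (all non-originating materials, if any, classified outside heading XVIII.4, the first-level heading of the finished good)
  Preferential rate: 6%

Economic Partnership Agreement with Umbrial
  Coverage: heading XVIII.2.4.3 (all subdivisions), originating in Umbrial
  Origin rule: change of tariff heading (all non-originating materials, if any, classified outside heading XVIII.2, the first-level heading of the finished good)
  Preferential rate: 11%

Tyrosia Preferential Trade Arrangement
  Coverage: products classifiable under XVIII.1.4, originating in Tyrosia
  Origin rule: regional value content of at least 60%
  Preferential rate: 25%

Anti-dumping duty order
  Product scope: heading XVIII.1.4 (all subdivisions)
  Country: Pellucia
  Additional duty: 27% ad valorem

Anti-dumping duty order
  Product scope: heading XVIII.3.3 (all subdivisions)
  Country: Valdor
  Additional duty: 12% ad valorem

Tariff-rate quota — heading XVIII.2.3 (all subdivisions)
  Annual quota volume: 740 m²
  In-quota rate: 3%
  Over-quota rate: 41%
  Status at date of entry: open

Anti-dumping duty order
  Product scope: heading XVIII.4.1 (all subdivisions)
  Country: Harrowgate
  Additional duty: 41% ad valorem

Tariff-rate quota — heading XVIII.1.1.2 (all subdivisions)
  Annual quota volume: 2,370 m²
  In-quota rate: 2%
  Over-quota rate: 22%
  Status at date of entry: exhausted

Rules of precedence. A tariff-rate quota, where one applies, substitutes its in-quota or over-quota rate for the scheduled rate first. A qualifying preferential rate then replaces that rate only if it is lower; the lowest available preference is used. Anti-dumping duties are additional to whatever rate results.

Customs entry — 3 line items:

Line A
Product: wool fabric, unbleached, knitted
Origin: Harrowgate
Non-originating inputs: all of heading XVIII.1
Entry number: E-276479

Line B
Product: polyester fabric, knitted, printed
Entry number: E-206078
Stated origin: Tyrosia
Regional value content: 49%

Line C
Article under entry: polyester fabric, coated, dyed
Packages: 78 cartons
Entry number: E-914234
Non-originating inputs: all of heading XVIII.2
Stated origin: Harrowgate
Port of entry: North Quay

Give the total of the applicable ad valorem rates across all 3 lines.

Line A: wool → XVIII.4; knitted → XVIII.4.4; unbleached → XVIII.4.4.1. Scheduled 36%. Harrowgate agreement on XVIII.4.1: XVIII.4.4.1 not covered. → 36%.
Line B: polyester → XVIII.1; knitted → XVIII.1.4; printed → XVIII.1.4.4. Scheduled 9%. Tyrosia agreement on XVIII.1.4: RVC < 60%. → 9%.
Line C: polyester → XVIII.1; coated → XVIII.1.3; dyed → XVIII.1.3.2. Scheduled 13%. Harrowgate agreement on XVIII.4.1: XVIII.1.3.2 not covered. → 13%.
Sum: 36% + 9% + 13% = 58%.

58%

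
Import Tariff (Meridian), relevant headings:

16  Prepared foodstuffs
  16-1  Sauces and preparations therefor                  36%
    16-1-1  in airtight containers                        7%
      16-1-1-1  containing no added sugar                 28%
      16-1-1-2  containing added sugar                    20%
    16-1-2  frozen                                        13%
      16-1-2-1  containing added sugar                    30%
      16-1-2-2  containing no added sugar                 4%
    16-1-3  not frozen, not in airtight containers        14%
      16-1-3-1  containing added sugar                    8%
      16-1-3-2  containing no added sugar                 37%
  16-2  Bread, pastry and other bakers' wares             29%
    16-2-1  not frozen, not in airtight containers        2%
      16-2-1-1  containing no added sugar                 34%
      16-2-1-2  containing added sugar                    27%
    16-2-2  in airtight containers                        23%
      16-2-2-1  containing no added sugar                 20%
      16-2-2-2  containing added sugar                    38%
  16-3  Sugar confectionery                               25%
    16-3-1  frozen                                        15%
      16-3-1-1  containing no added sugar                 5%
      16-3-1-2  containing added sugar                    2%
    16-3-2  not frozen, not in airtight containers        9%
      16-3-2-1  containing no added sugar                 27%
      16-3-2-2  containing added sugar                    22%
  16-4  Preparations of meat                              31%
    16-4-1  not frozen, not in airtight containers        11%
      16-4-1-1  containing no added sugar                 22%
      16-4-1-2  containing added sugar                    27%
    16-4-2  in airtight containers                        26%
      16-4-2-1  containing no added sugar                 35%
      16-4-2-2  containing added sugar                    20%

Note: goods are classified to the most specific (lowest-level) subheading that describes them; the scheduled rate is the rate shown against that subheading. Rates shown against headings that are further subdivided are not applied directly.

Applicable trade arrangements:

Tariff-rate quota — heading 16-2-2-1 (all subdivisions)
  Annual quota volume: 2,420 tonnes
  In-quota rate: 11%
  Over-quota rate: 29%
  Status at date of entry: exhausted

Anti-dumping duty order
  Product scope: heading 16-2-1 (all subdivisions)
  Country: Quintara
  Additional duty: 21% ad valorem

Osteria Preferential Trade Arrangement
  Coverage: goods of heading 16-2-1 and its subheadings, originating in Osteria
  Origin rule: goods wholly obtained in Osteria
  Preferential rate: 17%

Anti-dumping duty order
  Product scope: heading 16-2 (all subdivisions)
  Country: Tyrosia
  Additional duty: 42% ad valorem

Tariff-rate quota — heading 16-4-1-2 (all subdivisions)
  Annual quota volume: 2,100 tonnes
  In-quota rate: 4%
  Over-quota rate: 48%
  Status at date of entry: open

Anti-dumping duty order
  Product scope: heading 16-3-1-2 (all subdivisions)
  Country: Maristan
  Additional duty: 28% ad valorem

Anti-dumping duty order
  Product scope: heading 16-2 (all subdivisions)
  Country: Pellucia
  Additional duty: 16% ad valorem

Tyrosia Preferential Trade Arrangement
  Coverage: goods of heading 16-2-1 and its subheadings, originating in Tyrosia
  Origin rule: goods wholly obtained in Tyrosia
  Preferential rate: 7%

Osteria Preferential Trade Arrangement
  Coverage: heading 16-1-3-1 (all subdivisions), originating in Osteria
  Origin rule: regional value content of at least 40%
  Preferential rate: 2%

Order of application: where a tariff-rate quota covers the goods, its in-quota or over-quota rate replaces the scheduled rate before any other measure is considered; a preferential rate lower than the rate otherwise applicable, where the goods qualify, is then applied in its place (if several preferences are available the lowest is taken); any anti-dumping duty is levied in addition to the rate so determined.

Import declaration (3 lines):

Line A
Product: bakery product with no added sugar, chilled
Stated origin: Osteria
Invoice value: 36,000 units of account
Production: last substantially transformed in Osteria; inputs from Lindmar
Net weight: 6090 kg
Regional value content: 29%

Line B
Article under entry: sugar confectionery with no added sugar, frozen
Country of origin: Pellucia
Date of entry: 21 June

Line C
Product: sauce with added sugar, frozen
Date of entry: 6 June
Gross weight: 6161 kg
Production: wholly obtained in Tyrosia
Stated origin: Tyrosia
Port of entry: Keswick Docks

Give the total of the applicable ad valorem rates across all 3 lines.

69%

Line A: bakery product → 16-2; chilled → 16-2-1; with no added sugar → 16-2-1-1. Scheduled 34%. Osteria agreement on 16-2-1: not wholly obtained; Osteria agreement on 16-1-3-1: 16-2-1-1 not covered. → 34%.
Line B: sugar confectionery → 16-3; frozen → 16-3-1; with no added sugar → 16-3-1-1. Scheduled 5%. No special measure applies. → 5%.
Line C: sauce → 16-1; frozen → 16-1-2; with added sugar → 16-1-2-1. Scheduled 30%. Tyrosia agreement on 16-2-1: 16-1-2-1 not covered. → 30%.
Sum: 34% + 5% + 30% = 69%.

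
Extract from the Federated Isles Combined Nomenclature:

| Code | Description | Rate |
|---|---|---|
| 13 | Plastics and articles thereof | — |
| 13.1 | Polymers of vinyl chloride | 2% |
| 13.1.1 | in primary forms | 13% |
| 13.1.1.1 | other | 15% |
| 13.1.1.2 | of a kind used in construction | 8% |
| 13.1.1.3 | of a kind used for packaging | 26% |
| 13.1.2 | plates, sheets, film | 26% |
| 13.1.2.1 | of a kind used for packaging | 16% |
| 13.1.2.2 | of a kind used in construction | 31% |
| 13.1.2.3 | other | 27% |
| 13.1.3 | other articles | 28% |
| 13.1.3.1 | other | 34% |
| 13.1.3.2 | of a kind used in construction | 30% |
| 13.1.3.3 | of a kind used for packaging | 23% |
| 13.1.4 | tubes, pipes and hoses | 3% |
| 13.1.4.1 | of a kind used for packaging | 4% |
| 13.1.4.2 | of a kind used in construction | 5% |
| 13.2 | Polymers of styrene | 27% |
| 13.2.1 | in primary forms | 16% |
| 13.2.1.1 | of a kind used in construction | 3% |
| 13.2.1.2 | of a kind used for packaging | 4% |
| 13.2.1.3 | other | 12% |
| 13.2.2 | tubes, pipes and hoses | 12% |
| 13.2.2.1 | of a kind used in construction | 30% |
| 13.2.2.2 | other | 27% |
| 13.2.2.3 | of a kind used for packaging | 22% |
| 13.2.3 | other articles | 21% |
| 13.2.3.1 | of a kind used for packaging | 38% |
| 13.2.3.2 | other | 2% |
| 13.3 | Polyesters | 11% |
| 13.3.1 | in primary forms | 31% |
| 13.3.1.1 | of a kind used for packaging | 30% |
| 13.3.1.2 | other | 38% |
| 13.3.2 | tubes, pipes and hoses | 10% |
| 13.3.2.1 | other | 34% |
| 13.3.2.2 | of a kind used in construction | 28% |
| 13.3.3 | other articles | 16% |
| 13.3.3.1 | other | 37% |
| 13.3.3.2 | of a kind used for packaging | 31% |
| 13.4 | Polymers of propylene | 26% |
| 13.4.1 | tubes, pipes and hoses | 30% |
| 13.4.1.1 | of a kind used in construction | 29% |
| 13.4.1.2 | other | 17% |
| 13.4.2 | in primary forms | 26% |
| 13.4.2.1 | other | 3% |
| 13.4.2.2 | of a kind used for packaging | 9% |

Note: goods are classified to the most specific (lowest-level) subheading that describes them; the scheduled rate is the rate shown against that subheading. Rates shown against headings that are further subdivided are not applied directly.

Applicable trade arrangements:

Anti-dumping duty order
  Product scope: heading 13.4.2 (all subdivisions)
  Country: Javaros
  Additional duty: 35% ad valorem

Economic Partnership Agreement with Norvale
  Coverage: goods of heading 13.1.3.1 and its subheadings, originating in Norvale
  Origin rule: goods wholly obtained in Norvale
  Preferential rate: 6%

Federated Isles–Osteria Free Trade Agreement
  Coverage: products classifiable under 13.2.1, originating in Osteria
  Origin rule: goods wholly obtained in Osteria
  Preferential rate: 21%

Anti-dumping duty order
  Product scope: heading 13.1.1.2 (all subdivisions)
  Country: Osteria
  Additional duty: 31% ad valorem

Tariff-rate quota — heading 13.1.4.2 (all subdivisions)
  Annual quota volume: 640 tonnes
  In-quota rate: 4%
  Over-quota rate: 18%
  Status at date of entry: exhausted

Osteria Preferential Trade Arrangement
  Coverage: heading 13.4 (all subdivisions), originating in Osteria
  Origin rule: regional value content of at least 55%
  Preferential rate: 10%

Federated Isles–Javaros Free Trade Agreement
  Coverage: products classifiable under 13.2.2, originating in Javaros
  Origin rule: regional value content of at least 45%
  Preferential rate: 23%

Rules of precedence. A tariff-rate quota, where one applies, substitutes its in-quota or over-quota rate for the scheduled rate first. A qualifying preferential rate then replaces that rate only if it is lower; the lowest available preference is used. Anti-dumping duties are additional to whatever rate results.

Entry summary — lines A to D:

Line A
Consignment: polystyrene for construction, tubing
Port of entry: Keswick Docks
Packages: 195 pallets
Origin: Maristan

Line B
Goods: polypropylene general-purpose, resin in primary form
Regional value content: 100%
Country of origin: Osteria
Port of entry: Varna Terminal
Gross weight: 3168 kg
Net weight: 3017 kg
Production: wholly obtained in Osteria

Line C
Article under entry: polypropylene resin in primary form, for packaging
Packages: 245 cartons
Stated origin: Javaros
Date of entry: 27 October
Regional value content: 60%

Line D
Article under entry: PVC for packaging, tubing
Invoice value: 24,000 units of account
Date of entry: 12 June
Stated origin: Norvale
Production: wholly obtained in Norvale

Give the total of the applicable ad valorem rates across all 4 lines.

Line A: polystyrene → 13.2; tubing → 13.2.2; for construction → 13.2.2.1. Scheduled 30%. No special measure applies. → 30%.
Line B: polypropylene → 13.4; resin in primary form → 13.4.2; general-purpose → 13.4.2.1. Scheduled 3%. Osteria agreement on 13.2.1: 13.4.2.1 not covered; Osteria agreement on 13.4: RVC ≥ 55% → 10% available; preference 10% not lower than 3% → no reduction. → 3%.
Line C: polypropylene → 13.4; resin in primary form → 13.4.2; for packaging → 13.4.2.2. Scheduled 9%. Javaros agreement on 13.2.2: 13.4.2.2 not covered; anti-dumping (Javaros, 13.4.2): +35%; total 9% + 35% = 44%. → 44%.
Line D: PVC → 13.1; tubing → 13.1.4; for packaging → 13.1.4.1. Scheduled 4%. Norvale agreement on 13.1.3.1: 13.1.4.1 not covered. → 4%.
Sum: 30% + 3% + 44% + 4% = 81%.

81%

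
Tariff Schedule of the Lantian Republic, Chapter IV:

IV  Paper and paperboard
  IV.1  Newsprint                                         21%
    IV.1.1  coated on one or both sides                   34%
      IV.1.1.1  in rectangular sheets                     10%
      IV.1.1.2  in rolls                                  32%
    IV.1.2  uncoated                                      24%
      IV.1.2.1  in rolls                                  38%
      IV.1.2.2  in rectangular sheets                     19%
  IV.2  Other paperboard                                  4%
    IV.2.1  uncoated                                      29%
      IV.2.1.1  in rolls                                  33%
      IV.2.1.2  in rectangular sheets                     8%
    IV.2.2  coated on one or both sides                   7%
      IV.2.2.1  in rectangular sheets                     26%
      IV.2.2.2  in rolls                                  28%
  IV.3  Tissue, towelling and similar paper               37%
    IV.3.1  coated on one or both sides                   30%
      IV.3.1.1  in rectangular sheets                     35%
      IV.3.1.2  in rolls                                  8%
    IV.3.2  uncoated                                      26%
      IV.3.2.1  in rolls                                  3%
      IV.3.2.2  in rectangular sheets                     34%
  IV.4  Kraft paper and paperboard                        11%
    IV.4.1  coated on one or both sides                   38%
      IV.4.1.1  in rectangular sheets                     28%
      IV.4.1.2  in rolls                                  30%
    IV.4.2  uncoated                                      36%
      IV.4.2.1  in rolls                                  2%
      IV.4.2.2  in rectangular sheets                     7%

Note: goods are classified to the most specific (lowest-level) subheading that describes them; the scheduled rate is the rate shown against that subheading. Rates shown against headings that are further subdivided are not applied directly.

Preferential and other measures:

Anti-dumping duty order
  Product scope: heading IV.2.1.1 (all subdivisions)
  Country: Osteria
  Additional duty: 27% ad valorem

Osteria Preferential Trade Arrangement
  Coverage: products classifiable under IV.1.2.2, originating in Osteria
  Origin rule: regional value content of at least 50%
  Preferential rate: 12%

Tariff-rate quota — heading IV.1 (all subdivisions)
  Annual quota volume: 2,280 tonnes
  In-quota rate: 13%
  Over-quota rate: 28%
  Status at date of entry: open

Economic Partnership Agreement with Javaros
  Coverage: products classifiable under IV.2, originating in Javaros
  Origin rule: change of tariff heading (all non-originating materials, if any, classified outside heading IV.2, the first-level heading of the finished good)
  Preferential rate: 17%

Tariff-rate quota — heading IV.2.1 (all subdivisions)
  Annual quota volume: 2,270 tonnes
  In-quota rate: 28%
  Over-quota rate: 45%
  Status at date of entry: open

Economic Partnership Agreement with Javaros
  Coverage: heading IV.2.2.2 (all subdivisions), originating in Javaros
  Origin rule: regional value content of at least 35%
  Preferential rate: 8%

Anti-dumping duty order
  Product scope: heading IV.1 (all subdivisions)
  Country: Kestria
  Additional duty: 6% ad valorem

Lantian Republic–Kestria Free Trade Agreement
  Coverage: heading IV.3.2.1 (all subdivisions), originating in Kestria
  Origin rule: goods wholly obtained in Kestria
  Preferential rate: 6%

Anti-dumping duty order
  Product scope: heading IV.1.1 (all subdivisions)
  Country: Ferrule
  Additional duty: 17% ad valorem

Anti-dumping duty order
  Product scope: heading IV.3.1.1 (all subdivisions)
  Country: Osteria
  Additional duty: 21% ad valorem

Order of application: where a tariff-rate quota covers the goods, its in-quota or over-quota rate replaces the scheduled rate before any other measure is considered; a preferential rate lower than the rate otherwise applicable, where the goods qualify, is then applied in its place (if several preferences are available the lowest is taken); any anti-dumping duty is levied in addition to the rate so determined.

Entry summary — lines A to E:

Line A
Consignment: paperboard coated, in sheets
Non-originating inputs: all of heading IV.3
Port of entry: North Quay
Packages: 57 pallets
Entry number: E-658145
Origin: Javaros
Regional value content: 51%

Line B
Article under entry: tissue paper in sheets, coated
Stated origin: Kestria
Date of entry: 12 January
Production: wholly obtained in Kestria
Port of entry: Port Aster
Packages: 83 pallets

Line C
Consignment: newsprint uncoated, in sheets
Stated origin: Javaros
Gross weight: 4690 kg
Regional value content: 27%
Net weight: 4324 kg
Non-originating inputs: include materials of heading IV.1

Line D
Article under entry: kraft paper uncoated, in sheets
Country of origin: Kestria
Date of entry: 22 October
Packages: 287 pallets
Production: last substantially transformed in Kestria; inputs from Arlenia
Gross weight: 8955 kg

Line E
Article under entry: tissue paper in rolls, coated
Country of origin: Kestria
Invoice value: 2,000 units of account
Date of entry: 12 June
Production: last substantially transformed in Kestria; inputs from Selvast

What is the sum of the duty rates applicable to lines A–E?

80%

Line A: paperboard → IV.2; coated → IV.2.2; in sheets → IV.2.2.1. Scheduled 26%. Javaros agreement on IV.2: CTH met → 17% available; Javaros agreement on IV.2.2.2: IV.2.2.1 not covered; preferential 17%. → 17%.
Line B: tissue paper → IV.3; coated → IV.3.1; in sheets → IV.3.1.1. Scheduled 35%. Kestria agreement on IV.3.2.1: IV.3.1.1 not covered. → 35%.
Line C: newsprint → IV.1; uncoated → IV.1.2; in sheets → IV.1.2.2. Scheduled 19%. quota on IV.1 open → in-quota 13%; Javaros agreement on IV.2: IV.1.2.2 not covered; Javaros agreement on IV.2.2.2: IV.1.2.2 not covered. → 13%.
Line D: kraft paper → IV.4; uncoated → IV.4.2; in sheets → IV.4.2.2. Scheduled 7%. Kestria agreement on IV.3.2.1: IV.4.2.2 not covered. → 7%.
Line E: tissue paper → IV.3; coated → IV.3.1; in rolls → IV.3.1.2. Scheduled 8%. Kestria agreement on IV.3.2.1: IV.3.1.2 not covered. → 8%.
Sum: 17% + 35% + 13% + 7% + 8% = 80%.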